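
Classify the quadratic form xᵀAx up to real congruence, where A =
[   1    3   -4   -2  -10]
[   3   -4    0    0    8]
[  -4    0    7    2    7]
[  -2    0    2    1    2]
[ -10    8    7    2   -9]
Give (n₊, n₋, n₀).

Answer: (2, 2, 1)

Derivation:
step 0: pivot 1 → sign +
step 1: pivot -13 → sign −
step 2: pivot 27/13 → sign +
step 3: pivot -1/3 → sign −
step 4: row/col 4 already zero → sign 0
signature = (2, 2, 1)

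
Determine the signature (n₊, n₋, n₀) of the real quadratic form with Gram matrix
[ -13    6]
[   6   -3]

Answer: (0, 2, 0)

Derivation:
step 0: pivot -13 → sign −
step 1: pivot -3/13 → sign −
signature = (0, 2, 0)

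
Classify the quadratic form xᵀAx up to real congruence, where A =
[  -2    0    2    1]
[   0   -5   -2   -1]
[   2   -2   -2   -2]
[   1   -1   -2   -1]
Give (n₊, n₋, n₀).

step 0: pivot -2 → sign −
step 1: pivot -5 → sign −
step 2: pivot 4/5 → sign +
step 3: pivot -3/4 → sign −
signature = (1, 3, 0)

Answer: (1, 3, 0)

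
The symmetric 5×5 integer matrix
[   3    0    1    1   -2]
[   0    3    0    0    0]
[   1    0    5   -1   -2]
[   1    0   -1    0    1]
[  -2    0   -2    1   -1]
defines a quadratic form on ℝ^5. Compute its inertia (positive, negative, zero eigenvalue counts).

Answer: (3, 2, 0)

Derivation:
step 0: pivot 3 → sign +
step 1: pivot 3 → sign +
step 2: pivot 14/3 → sign +
step 3: pivot -5/7 → sign −
step 4: pivot -2/5 → sign −
signature = (3, 2, 0)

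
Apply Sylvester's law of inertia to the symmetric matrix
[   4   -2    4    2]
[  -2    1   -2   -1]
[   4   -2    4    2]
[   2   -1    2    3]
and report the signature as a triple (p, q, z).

step 0: pivot 4 → sign +
step 1: pivot 2 → sign +
step 2: row/col 2 already zero → sign 0
step 3: row/col 3 already zero → sign 0
signature = (2, 0, 2)

Answer: (2, 0, 2)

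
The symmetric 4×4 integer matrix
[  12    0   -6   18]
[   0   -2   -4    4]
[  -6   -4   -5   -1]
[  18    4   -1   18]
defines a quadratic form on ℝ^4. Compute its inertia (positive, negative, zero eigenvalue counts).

step 0: pivot 12 → sign +
step 1: pivot -2 → sign −
step 2: pivot -1 → sign −
step 3: row/col 3 already zero → sign 0
signature = (1, 2, 1)

Answer: (1, 2, 1)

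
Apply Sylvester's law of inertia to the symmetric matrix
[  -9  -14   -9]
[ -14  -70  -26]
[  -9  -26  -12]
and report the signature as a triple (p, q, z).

Answer: (0, 3, 0)

Derivation:
step 0: pivot -9 → sign −
step 1: pivot -434/9 → sign −
step 2: pivot -3/217 → sign −
signature = (0, 3, 0)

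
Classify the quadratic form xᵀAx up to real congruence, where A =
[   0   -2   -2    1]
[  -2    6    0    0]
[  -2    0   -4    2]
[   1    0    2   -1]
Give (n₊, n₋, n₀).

Answer: (2, 1, 1)

Derivation:
step 0: pivot 6 → sign +
step 1: pivot -2/3 → sign −
step 2: pivot 2 → sign +
step 3: row/col 3 already zero → sign 0
signature = (2, 1, 1)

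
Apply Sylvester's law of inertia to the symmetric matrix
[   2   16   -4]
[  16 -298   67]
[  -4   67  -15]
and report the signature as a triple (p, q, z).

step 0: pivot 2 → sign +
step 1: pivot -426 → sign −
step 2: pivot 1/142 → sign +
signature = (2, 1, 0)

Answer: (2, 1, 0)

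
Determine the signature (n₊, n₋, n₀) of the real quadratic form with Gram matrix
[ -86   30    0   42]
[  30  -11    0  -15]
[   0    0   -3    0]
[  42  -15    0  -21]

step 0: pivot -86 → sign −
step 1: pivot -23/43 → sign −
step 2: pivot -3 → sign −
step 3: pivot -6/23 → sign −
signature = (0, 4, 0)

Answer: (0, 4, 0)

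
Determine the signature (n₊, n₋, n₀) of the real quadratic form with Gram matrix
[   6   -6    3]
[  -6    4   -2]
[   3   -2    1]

step 0: pivot 6 → sign +
step 1: pivot -2 → sign −
step 2: row/col 2 already zero → sign 0
signature = (1, 1, 1)

Answer: (1, 1, 1)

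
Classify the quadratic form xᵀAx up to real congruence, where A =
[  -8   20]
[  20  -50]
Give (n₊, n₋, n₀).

Answer: (0, 1, 1)

Derivation:
step 0: pivot -8 → sign −
step 1: row/col 1 already zero → sign 0
signature = (0, 1, 1)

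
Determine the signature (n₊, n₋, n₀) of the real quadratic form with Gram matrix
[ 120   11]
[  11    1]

step 0: pivot 120 → sign +
step 1: pivot -1/120 → sign −
signature = (1, 1, 0)

Answer: (1, 1, 0)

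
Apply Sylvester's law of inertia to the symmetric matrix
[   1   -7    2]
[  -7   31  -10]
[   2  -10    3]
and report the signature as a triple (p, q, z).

step 0: pivot 1 → sign +
step 1: pivot -18 → sign −
step 2: pivot -1/9 → sign −
signature = (1, 2, 0)

Answer: (1, 2, 0)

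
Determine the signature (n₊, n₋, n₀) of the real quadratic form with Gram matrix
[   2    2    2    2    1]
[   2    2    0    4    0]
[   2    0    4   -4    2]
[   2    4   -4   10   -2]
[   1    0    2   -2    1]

Answer: (2, 2, 1)

Derivation:
step 0: pivot 2 → sign +
step 1: pivot 2 → sign +
step 2: pivot -2 → sign −
step 3: pivot -2 → sign −
step 4: row/col 4 already zero → sign 0
signature = (2, 2, 1)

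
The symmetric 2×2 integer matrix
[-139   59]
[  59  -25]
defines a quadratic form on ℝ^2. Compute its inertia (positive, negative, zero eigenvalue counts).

step 0: pivot -139 → sign −
step 1: pivot 6/139 → sign +
signature = (1, 1, 0)

Answer: (1, 1, 0)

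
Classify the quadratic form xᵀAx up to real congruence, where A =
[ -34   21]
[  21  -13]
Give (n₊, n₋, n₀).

Answer: (0, 2, 0)

Derivation:
step 0: pivot -34 → sign −
step 1: pivot -1/34 → sign −
signature = (0, 2, 0)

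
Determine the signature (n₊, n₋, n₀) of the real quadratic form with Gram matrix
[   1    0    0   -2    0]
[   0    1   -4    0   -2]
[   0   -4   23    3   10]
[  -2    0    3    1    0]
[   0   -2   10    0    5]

step 0: pivot 1 → sign +
step 1: pivot 1 → sign +
step 2: pivot 7 → sign +
step 3: pivot -30/7 → sign −
step 4: pivot 3/5 → sign +
signature = (4, 1, 0)

Answer: (4, 1, 0)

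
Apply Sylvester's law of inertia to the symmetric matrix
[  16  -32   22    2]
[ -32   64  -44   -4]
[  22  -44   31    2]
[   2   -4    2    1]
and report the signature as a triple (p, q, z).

step 0: pivot 16 → sign +
step 1: pivot 3/4 → sign +
step 2: row/col 2 already zero → sign 0
step 3: row/col 3 already zero → sign 0
signature = (2, 0, 2)

Answer: (2, 0, 2)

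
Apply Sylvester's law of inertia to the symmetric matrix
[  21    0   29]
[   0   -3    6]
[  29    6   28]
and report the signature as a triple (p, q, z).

step 0: pivot 21 → sign +
step 1: pivot -3 → sign −
step 2: pivot -1/21 → sign −
signature = (1, 2, 0)

Answer: (1, 2, 0)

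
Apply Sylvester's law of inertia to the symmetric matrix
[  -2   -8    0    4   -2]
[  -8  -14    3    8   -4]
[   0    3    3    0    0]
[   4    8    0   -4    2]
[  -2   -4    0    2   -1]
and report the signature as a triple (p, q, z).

Answer: (2, 2, 1)

Derivation:
step 0: pivot -2 → sign −
step 1: pivot 18 → sign +
step 2: pivot 5/2 → sign +
step 3: pivot -4/15 → sign −
step 4: row/col 4 already zero → sign 0
signature = (2, 2, 1)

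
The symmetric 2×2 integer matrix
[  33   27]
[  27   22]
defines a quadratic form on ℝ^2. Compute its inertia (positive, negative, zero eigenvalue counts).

Answer: (1, 1, 0)

Derivation:
step 0: pivot 33 → sign +
step 1: pivot -1/11 → sign −
signature = (1, 1, 0)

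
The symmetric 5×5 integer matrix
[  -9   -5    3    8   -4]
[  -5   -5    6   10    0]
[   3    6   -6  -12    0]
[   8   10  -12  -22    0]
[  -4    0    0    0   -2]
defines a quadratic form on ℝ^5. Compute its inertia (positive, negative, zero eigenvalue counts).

Answer: (1, 4, 0)

Derivation:
step 0: pivot -9 → sign −
step 1: pivot -20/9 → sign −
step 2: pivot 69/20 → sign +
step 3: pivot -38/23 → sign −
step 4: pivot -6/19 → sign −
signature = (1, 4, 0)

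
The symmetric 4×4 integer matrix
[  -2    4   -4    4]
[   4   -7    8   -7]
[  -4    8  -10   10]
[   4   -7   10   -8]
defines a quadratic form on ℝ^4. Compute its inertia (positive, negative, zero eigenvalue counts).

step 0: pivot -2 → sign −
step 1: pivot 1 → sign +
step 2: pivot -2 → sign −
step 3: pivot 1 → sign +
signature = (2, 2, 0)

Answer: (2, 2, 0)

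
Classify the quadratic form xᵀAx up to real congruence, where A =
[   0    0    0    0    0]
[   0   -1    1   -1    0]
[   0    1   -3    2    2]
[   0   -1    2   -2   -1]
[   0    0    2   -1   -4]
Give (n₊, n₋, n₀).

step 0: pivot -1 → sign −
step 1: pivot -2 → sign −
step 2: pivot -1/2 → sign −
step 3: pivot -2 → sign −
step 4: row/col 4 already zero → sign 0
signature = (0, 4, 1)

Answer: (0, 4, 1)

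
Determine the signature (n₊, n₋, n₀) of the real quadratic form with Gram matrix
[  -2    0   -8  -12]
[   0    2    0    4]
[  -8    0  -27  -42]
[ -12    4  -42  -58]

Answer: (2, 2, 0)

Derivation:
step 0: pivot -2 → sign −
step 1: pivot 2 → sign +
step 2: pivot 5 → sign +
step 3: pivot -6/5 → sign −
signature = (2, 2, 0)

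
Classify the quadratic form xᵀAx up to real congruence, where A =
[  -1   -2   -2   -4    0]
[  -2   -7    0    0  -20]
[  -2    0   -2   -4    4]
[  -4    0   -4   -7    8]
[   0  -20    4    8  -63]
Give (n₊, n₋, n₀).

Answer: (3, 2, 0)

Derivation:
step 0: pivot -1 → sign −
step 1: pivot -3 → sign −
step 2: pivot 22/3 → sign +
step 3: pivot 1 → sign +
step 4: pivot 3/11 → sign +
signature = (3, 2, 0)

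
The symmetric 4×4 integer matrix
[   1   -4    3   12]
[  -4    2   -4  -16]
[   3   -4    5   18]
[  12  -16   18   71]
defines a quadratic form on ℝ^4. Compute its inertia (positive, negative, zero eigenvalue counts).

step 0: pivot 1 → sign +
step 1: pivot -14 → sign −
step 2: pivot 4/7 → sign +
step 3: row/col 3 already zero → sign 0
signature = (2, 1, 1)

Answer: (2, 1, 1)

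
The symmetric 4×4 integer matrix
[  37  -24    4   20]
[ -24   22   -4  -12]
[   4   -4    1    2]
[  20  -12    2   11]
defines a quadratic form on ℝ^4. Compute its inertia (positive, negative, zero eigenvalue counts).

step 0: pivot 37 → sign +
step 1: pivot 238/37 → sign +
step 2: pivot 31/119 → sign +
step 3: pivot 1/31 → sign +
signature = (4, 0, 0)

Answer: (4, 0, 0)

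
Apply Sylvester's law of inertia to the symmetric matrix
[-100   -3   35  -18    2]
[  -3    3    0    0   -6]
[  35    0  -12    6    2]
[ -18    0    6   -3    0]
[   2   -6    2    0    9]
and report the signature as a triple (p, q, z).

Answer: (3, 2, 0)

Derivation:
step 0: pivot -100 → sign −
step 1: pivot 309/100 → sign +
step 2: pivot -11/103 → sign −
step 3: pivot 3/11 → sign +
step 4: pivot 1 → sign +
signature = (3, 2, 0)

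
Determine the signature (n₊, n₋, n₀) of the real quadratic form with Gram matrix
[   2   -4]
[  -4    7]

step 0: pivot 2 → sign +
step 1: pivot -1 → sign −
signature = (1, 1, 0)

Answer: (1, 1, 0)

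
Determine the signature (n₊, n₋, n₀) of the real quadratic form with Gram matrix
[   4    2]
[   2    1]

Answer: (1, 0, 1)

Derivation:
step 0: pivot 4 → sign +
step 1: row/col 1 already zero → sign 0
signature = (1, 0, 1)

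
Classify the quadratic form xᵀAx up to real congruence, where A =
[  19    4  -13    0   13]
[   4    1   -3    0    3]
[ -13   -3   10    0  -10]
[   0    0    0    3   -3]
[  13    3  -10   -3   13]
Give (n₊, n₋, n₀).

Answer: (4, 0, 1)

Derivation:
step 0: pivot 19 → sign +
step 1: pivot 3/19 → sign +
step 2: pivot 2/3 → sign +
step 3: pivot 3 → sign +
step 4: row/col 4 already zero → sign 0
signature = (4, 0, 1)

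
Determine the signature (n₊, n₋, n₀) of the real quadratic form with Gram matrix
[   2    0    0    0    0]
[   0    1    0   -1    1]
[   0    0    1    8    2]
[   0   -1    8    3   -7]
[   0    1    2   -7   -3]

step 0: pivot 2 → sign +
step 1: pivot 1 → sign +
step 2: pivot 1 → sign +
step 3: pivot -62 → sign −
step 4: pivot -6/31 → sign −
signature = (3, 2, 0)

Answer: (3, 2, 0)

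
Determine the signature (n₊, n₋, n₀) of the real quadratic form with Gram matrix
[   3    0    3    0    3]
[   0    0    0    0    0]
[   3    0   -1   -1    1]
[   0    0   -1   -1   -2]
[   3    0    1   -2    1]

step 0: pivot 3 → sign +
step 1: pivot -4 → sign −
step 2: pivot -3/4 → sign −
step 3: pivot 2 → sign +
step 4: row/col 4 already zero → sign 0
signature = (2, 2, 1)

Answer: (2, 2, 1)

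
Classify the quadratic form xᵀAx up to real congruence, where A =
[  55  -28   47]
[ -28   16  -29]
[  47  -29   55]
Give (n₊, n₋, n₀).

step 0: pivot 55 → sign +
step 1: pivot 96/55 → sign +
step 2: pivot 3/32 → sign +
signature = (3, 0, 0)

Answer: (3, 0, 0)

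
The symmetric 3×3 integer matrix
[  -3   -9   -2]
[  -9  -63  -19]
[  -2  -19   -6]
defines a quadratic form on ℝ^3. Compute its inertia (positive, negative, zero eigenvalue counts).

step 0: pivot -3 → sign −
step 1: pivot -36 → sign −
step 2: pivot 1/36 → sign +
signature = (1, 2, 0)

Answer: (1, 2, 0)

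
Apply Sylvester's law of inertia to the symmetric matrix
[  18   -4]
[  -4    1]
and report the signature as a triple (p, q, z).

Answer: (2, 0, 0)

Derivation:
step 0: pivot 18 → sign +
step 1: pivot 1/9 → sign +
signature = (2, 0, 0)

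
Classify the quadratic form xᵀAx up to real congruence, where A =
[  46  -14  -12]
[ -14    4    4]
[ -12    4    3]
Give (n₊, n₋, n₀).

step 0: pivot 46 → sign +
step 1: pivot -6/23 → sign −
step 2: pivot 1/3 → sign +
signature = (2, 1, 0)

Answer: (2, 1, 0)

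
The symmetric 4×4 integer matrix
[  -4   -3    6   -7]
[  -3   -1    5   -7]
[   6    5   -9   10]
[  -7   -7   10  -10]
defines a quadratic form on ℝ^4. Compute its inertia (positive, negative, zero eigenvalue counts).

step 0: pivot -4 → sign −
step 1: pivot 5/4 → sign +
step 2: pivot -1/5 → sign −
step 3: row/col 3 already zero → sign 0
signature = (1, 2, 1)

Answer: (1, 2, 1)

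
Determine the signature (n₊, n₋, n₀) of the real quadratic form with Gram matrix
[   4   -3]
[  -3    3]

Answer: (2, 0, 0)

Derivation:
step 0: pivot 4 → sign +
step 1: pivot 3/4 → sign +
signature = (2, 0, 0)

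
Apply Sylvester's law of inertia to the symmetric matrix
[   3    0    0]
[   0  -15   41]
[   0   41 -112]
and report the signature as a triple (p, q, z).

step 0: pivot 3 → sign +
step 1: pivot -15 → sign −
step 2: pivot 1/15 → sign +
signature = (2, 1, 0)

Answer: (2, 1, 0)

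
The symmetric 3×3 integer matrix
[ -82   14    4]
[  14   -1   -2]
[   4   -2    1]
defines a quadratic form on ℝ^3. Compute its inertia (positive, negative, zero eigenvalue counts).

Answer: (1, 2, 0)

Derivation:
step 0: pivot -82 → sign −
step 1: pivot 57/41 → sign +
step 2: pivot -1/19 → sign −
signature = (1, 2, 0)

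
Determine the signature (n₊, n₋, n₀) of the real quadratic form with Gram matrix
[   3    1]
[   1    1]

Answer: (2, 0, 0)

Derivation:
step 0: pivot 3 → sign +
step 1: pivot 2/3 → sign +
signature = (2, 0, 0)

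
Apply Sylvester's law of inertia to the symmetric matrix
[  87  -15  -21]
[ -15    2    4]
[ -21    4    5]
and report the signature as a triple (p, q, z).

Answer: (2, 1, 0)

Derivation:
step 0: pivot 87 → sign +
step 1: pivot -17/29 → sign −
step 2: pivot 3/17 → sign +
signature = (2, 1, 0)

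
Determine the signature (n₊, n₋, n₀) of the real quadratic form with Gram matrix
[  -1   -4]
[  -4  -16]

step 0: pivot -1 → sign −
step 1: row/col 1 already zero → sign 0
signature = (0, 1, 1)

Answer: (0, 1, 1)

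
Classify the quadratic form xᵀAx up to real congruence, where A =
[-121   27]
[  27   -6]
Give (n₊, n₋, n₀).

step 0: pivot -121 → sign −
step 1: pivot 3/121 → sign +
signature = (1, 1, 0)

Answer: (1, 1, 0)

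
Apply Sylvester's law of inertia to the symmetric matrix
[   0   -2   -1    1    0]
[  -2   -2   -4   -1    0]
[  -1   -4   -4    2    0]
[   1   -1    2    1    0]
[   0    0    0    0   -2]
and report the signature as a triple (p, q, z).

step 0: pivot -2 → sign −
step 1: pivot 2 → sign +
step 2: pivot -1/2 → sign −
step 3: pivot 3/2 → sign +
step 4: pivot -2 → sign −
signature = (2, 3, 0)

Answer: (2, 3, 0)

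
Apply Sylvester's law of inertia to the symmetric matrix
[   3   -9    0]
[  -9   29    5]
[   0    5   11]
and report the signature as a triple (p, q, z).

step 0: pivot 3 → sign +
step 1: pivot 2 → sign +
step 2: pivot -3/2 → sign −
signature = (2, 1, 0)

Answer: (2, 1, 0)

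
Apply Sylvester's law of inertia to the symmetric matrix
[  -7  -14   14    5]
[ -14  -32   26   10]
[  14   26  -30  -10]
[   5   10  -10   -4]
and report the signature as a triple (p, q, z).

step 0: pivot -7 → sign −
step 1: pivot -4 → sign −
step 2: pivot -1 → sign −
step 3: pivot -3/7 → sign −
signature = (0, 4, 0)

Answer: (0, 4, 0)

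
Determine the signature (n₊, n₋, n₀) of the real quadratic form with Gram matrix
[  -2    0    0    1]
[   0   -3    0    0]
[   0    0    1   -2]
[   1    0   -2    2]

step 0: pivot -2 → sign −
step 1: pivot -3 → sign −
step 2: pivot 1 → sign +
step 3: pivot -3/2 → sign −
signature = (1, 3, 0)

Answer: (1, 3, 0)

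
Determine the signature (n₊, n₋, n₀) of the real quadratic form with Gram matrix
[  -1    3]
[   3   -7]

step 0: pivot -1 → sign −
step 1: pivot 2 → sign +
signature = (1, 1, 0)

Answer: (1, 1, 0)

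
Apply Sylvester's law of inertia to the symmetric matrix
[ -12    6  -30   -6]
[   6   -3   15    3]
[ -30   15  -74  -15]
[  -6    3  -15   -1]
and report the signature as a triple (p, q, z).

Answer: (2, 1, 1)

Derivation:
step 0: pivot -12 → sign −
step 1: pivot 1 → sign +
step 2: pivot 2 → sign +
step 3: row/col 3 already zero → sign 0
signature = (2, 1, 1)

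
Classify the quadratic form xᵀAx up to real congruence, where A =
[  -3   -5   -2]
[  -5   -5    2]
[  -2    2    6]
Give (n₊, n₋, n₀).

Answer: (1, 2, 0)

Derivation:
step 0: pivot -3 → sign −
step 1: pivot 10/3 → sign +
step 2: pivot -6/5 → sign −
signature = (1, 2, 0)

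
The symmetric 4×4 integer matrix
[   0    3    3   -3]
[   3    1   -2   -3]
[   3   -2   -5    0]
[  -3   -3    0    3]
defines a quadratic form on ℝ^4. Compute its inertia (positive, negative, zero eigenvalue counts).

step 0: pivot 1 → sign +
step 1: pivot -9 → sign −
step 2: pivot -2 → sign −
step 3: row/col 3 already zero → sign 0
signature = (1, 2, 1)

Answer: (1, 2, 1)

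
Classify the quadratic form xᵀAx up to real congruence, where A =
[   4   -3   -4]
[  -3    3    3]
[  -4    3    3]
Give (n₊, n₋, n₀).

Answer: (2, 1, 0)

Derivation:
step 0: pivot 4 → sign +
step 1: pivot 3/4 → sign +
step 2: pivot -1 → sign −
signature = (2, 1, 0)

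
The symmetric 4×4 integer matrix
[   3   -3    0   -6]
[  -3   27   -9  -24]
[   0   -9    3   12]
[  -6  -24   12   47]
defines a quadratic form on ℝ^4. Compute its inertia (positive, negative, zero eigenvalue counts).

Answer: (2, 2, 0)

Derivation:
step 0: pivot 3 → sign +
step 1: pivot 24 → sign +
step 2: pivot -3/8 → sign −
step 3: pivot -1 → sign −
signature = (2, 2, 0)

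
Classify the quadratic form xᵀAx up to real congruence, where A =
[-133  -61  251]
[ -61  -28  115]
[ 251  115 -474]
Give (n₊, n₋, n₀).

step 0: pivot -133 → sign −
step 1: pivot -3/133 → sign −
step 2: pivot 1/3 → sign +
signature = (1, 2, 0)

Answer: (1, 2, 0)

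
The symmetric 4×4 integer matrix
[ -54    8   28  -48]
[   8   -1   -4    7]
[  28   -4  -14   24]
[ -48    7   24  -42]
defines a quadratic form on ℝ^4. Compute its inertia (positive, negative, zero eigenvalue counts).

step 0: pivot -54 → sign −
step 1: pivot 5/27 → sign +
step 2: pivot 2/5 → sign +
step 3: pivot -1 → sign −
signature = (2, 2, 0)

Answer: (2, 2, 0)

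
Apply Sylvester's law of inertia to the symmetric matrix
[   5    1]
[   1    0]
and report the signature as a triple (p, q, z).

step 0: pivot 5 → sign +
step 1: pivot -1/5 → sign −
signature = (1, 1, 0)

Answer: (1, 1, 0)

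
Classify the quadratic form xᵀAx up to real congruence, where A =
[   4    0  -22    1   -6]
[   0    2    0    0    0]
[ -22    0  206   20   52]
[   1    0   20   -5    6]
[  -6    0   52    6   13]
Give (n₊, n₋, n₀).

Answer: (4, 1, 0)

Derivation:
step 0: pivot 4 → sign +
step 1: pivot 2 → sign +
step 2: pivot 85 → sign +
step 3: pivot -129/10 → sign −
step 4: pivot 3/731 → sign +
signature = (4, 1, 0)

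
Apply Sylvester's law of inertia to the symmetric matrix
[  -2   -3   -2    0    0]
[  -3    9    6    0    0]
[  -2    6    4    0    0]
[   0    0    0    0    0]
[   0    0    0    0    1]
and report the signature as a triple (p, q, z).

Answer: (2, 1, 2)

Derivation:
step 0: pivot -2 → sign −
step 1: pivot 27/2 → sign +
step 2: pivot 1 → sign +
step 3: row/col 3 already zero → sign 0
step 4: row/col 4 already zero → sign 0
signature = (2, 1, 2)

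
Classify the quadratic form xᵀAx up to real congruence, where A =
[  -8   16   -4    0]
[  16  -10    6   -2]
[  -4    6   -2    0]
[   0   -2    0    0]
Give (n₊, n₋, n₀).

step 0: pivot -8 → sign −
step 1: pivot 22 → sign +
step 2: pivot -2/11 → sign −
step 3: row/col 3 already zero → sign 0
signature = (1, 2, 1)

Answer: (1, 2, 1)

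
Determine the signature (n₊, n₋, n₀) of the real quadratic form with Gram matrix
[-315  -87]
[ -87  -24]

Answer: (1, 1, 0)

Derivation:
step 0: pivot -315 → sign −
step 1: pivot 1/35 → sign +
signature = (1, 1, 0)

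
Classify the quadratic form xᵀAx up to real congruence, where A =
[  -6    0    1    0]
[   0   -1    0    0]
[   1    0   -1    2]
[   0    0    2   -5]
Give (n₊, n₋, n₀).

step 0: pivot -6 → sign −
step 1: pivot -1 → sign −
step 2: pivot -5/6 → sign −
step 3: pivot -1/5 → sign −
signature = (0, 4, 0)

Answer: (0, 4, 0)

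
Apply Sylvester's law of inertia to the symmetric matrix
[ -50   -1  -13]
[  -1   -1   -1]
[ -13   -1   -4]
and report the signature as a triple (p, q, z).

Answer: (0, 3, 0)

Derivation:
step 0: pivot -50 → sign −
step 1: pivot -49/50 → sign −
step 2: pivot -3/49 → sign −
signature = (0, 3, 0)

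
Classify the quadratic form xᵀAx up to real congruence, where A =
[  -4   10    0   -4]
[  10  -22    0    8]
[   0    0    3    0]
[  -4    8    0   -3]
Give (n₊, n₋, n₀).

step 0: pivot -4 → sign −
step 1: pivot 3 → sign +
step 2: pivot 3 → sign +
step 3: pivot -1/3 → sign −
signature = (2, 2, 0)

Answer: (2, 2, 0)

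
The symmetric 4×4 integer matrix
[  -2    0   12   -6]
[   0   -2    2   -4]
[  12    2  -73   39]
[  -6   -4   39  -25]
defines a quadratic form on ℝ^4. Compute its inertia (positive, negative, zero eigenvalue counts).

Answer: (1, 2, 1)

Derivation:
step 0: pivot -2 → sign −
step 1: pivot -2 → sign −
step 2: pivot 1 → sign +
step 3: row/col 3 already zero → sign 0
signature = (1, 2, 1)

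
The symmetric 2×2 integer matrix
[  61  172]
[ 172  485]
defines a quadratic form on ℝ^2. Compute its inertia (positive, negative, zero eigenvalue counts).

step 0: pivot 61 → sign +
step 1: pivot 1/61 → sign +
signature = (2, 0, 0)

Answer: (2, 0, 0)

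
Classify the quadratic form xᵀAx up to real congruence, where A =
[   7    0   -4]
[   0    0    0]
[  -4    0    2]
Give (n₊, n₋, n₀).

Answer: (1, 1, 1)

Derivation:
step 0: pivot 7 → sign +
step 1: pivot -2/7 → sign −
step 2: row/col 2 already zero → sign 0
signature = (1, 1, 1)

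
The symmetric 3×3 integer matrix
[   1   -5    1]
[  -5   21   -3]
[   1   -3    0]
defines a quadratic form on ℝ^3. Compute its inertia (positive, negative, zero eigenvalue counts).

Answer: (1, 1, 1)

Derivation:
step 0: pivot 1 → sign +
step 1: pivot -4 → sign −
step 2: row/col 2 already zero → sign 0
signature = (1, 1, 1)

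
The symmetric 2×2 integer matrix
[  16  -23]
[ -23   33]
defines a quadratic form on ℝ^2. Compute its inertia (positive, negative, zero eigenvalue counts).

step 0: pivot 16 → sign +
step 1: pivot -1/16 → sign −
signature = (1, 1, 0)

Answer: (1, 1, 0)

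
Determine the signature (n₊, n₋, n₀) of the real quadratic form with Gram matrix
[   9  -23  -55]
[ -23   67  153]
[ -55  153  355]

Answer: (3, 0, 0)

Derivation:
step 0: pivot 9 → sign +
step 1: pivot 74/9 → sign +
step 2: pivot 2/37 → sign +
signature = (3, 0, 0)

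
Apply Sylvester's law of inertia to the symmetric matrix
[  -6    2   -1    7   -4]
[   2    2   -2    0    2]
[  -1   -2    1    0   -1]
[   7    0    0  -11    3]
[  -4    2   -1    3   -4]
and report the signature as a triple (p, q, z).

Answer: (1, 4, 0)

Derivation:
step 0: pivot -6 → sign −
step 1: pivot 8/3 → sign +
step 2: pivot -7/8 → sign −
step 3: pivot -4 → sign −
step 4: pivot -3/7 → sign −
signature = (1, 4, 0)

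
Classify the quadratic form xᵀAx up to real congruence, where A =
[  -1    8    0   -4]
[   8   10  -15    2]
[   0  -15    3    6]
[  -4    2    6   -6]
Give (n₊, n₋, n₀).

Answer: (1, 3, 0)

Derivation:
step 0: pivot -1 → sign −
step 1: pivot 74 → sign +
step 2: pivot -3/74 → sign −
step 3: pivot -2 → sign −
signature = (1, 3, 0)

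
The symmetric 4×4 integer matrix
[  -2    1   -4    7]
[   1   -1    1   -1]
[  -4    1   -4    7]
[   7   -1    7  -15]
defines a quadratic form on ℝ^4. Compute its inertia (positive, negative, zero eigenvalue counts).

step 0: pivot -2 → sign −
step 1: pivot -1/2 → sign −
step 2: pivot 6 → sign +
step 3: pivot -2 → sign −
signature = (1, 3, 0)

Answer: (1, 3, 0)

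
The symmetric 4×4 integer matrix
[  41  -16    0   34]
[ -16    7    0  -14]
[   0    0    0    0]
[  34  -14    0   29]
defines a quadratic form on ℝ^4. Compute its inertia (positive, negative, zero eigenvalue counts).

step 0: pivot 41 → sign +
step 1: pivot 31/41 → sign +
step 2: pivot 3/31 → sign +
step 3: row/col 3 already zero → sign 0
signature = (3, 0, 1)

Answer: (3, 0, 1)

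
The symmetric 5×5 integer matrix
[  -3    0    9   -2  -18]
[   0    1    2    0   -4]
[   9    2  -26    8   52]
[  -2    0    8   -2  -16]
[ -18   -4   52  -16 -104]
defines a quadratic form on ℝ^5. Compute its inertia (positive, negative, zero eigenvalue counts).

Answer: (2, 2, 1)

Derivation:
step 0: pivot -3 → sign −
step 1: pivot 1 → sign +
step 2: pivot -3 → sign −
step 3: pivot 2/3 → sign +
step 4: row/col 4 already zero → sign 0
signature = (2, 2, 1)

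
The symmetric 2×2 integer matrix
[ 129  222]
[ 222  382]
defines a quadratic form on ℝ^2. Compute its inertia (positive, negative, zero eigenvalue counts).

Answer: (1, 1, 0)

Derivation:
step 0: pivot 129 → sign +
step 1: pivot -2/43 → sign −
signature = (1, 1, 0)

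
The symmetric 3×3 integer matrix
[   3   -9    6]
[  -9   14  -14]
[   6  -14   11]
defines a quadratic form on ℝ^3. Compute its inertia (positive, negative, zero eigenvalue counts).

step 0: pivot 3 → sign +
step 1: pivot -13 → sign −
step 2: pivot 3/13 → sign +
signature = (2, 1, 0)

Answer: (2, 1, 0)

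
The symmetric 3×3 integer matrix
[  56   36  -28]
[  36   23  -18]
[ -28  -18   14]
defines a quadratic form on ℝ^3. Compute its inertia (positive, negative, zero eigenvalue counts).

Answer: (1, 1, 1)

Derivation:
step 0: pivot 56 → sign +
step 1: pivot -1/7 → sign −
step 2: row/col 2 already zero → sign 0
signature = (1, 1, 1)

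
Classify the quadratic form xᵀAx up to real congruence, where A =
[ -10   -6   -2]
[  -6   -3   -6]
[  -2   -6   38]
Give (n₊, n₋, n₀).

Answer: (1, 1, 1)

Derivation:
step 0: pivot -10 → sign −
step 1: pivot 3/5 → sign +
step 2: row/col 2 already zero → sign 0
signature = (1, 1, 1)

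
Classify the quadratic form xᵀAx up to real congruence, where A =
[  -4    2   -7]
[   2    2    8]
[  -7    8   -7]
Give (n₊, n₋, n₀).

Answer: (1, 2, 0)

Derivation:
step 0: pivot -4 → sign −
step 1: pivot 3 → sign +
step 2: pivot -3/2 → sign −
signature = (1, 2, 0)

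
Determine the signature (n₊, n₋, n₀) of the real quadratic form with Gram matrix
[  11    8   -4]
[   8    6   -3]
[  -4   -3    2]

step 0: pivot 11 → sign +
step 1: pivot 2/11 → sign +
step 2: pivot 1/2 → sign +
signature = (3, 0, 0)

Answer: (3, 0, 0)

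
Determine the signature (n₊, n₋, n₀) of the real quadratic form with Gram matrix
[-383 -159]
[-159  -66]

step 0: pivot -383 → sign −
step 1: pivot 3/383 → sign +
signature = (1, 1, 0)

Answer: (1, 1, 0)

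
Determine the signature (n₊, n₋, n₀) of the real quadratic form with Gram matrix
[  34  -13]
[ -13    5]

step 0: pivot 34 → sign +
step 1: pivot 1/34 → sign +
signature = (2, 0, 0)

Answer: (2, 0, 0)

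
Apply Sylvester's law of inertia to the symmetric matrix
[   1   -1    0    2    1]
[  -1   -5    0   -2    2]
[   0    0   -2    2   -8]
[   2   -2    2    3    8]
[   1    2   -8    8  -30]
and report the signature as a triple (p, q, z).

step 0: pivot 1 → sign +
step 1: pivot -6 → sign −
step 2: pivot -2 → sign −
step 3: pivot 1 → sign +
step 4: pivot -3/2 → sign −
signature = (2, 3, 0)

Answer: (2, 3, 0)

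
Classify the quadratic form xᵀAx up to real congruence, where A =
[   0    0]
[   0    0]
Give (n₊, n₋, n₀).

Answer: (0, 0, 2)

Derivation:
step 0: row/col 0 already zero → sign 0
step 1: row/col 1 already zero → sign 0
signature = (0, 0, 2)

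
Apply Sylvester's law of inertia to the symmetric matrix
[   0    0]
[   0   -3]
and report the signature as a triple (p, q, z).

step 0: pivot -3 → sign −
step 1: row/col 1 already zero → sign 0
signature = (0, 1, 1)

Answer: (0, 1, 1)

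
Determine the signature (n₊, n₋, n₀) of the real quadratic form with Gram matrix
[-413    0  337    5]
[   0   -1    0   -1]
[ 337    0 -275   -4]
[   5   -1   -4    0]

step 0: pivot -413 → sign −
step 1: pivot -1 → sign −
step 2: pivot -6/413 → sign −
step 3: pivot 3/2 → sign +
signature = (1, 3, 0)

Answer: (1, 3, 0)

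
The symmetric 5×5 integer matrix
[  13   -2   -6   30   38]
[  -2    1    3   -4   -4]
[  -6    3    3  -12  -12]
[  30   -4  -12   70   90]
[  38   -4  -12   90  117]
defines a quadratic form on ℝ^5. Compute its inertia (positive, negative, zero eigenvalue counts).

Answer: (3, 2, 0)

Derivation:
step 0: pivot 13 → sign +
step 1: pivot 9/13 → sign +
step 2: pivot -6 → sign −
step 3: pivot 2/9 → sign +
step 4: pivot -1 → sign −
signature = (3, 2, 0)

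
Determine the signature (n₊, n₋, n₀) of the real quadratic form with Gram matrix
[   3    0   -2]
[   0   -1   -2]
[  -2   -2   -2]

Answer: (2, 1, 0)

Derivation:
step 0: pivot 3 → sign +
step 1: pivot -1 → sign −
step 2: pivot 2/3 → sign +
signature = (2, 1, 0)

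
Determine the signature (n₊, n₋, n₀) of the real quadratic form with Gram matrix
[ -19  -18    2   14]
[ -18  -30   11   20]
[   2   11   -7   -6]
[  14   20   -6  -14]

step 0: pivot -19 → sign −
step 1: pivot -246/19 → sign −
step 2: pivot -95/246 → sign −
step 3: pivot -6/95 → sign −
signature = (0, 4, 0)

Answer: (0, 4, 0)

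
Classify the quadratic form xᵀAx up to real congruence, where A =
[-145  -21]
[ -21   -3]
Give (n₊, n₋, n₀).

step 0: pivot -145 → sign −
step 1: pivot 6/145 → sign +
signature = (1, 1, 0)

Answer: (1, 1, 0)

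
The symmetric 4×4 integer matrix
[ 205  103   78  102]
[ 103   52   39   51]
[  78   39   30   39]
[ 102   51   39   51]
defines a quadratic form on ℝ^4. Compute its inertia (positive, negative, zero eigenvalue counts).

Answer: (3, 0, 1)

Derivation:
step 0: pivot 205 → sign +
step 1: pivot 51/205 → sign +
step 2: pivot 3/17 → sign +
step 3: row/col 3 already zero → sign 0
signature = (3, 0, 1)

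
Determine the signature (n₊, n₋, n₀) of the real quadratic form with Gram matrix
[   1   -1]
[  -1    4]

step 0: pivot 1 → sign +
step 1: pivot 3 → sign +
signature = (2, 0, 0)

Answer: (2, 0, 0)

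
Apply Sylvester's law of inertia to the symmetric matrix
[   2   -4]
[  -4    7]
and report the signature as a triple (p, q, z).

step 0: pivot 2 → sign +
step 1: pivot -1 → sign −
signature = (1, 1, 0)

Answer: (1, 1, 0)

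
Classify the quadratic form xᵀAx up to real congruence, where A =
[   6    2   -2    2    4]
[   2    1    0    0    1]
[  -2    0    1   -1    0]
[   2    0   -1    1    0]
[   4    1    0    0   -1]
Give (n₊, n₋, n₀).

step 0: pivot 6 → sign +
step 1: pivot 1/3 → sign +
step 2: pivot -1 → sign −
step 3: row/col 3 already zero → sign 0
step 4: row/col 4 already zero → sign 0
signature = (2, 1, 2)

Answer: (2, 1, 2)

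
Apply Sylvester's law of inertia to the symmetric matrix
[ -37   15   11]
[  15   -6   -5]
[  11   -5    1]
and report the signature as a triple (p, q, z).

Answer: (2, 1, 0)

Derivation:
step 0: pivot -37 → sign −
step 1: pivot 3/37 → sign +
step 2: pivot 2/3 → sign +
signature = (2, 1, 0)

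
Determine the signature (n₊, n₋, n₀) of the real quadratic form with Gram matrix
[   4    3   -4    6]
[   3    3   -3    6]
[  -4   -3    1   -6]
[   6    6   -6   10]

step 0: pivot 4 → sign +
step 1: pivot 3/4 → sign +
step 2: pivot -3 → sign −
step 3: pivot -2 → sign −
signature = (2, 2, 0)

Answer: (2, 2, 0)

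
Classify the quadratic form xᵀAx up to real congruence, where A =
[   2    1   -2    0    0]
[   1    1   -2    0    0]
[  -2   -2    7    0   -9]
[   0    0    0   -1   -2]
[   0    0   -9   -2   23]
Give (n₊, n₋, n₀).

step 0: pivot 2 → sign +
step 1: pivot 1/2 → sign +
step 2: pivot 3 → sign +
step 3: pivot -1 → sign −
step 4: row/col 4 already zero → sign 0
signature = (3, 1, 1)

Answer: (3, 1, 1)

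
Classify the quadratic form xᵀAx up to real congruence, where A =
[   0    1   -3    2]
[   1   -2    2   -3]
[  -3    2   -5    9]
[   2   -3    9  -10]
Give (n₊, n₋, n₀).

step 0: pivot -2 → sign −
step 1: pivot 1/2 → sign +
step 2: pivot -11 → sign −
step 3: pivot -2/11 → sign −
signature = (1, 3, 0)

Answer: (1, 3, 0)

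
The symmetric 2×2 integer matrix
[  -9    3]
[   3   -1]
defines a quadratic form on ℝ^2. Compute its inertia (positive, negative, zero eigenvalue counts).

step 0: pivot -9 → sign −
step 1: row/col 1 already zero → sign 0
signature = (0, 1, 1)

Answer: (0, 1, 1)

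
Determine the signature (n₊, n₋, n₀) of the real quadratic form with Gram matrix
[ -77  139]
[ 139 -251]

Answer: (0, 2, 0)

Derivation:
step 0: pivot -77 → sign −
step 1: pivot -6/77 → sign −
signature = (0, 2, 0)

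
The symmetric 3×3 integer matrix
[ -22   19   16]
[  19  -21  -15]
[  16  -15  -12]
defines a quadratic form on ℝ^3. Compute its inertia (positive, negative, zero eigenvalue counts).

step 0: pivot -22 → sign −
step 1: pivot -101/22 → sign −
step 2: pivot -6/101 → sign −
signature = (0, 3, 0)

Answer: (0, 3, 0)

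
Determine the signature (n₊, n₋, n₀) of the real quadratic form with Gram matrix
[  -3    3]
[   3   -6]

Answer: (0, 2, 0)

Derivation:
step 0: pivot -3 → sign −
step 1: pivot -3 → sign −
signature = (0, 2, 0)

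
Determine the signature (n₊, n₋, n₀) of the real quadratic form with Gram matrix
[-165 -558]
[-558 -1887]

step 0: pivot -165 → sign −
step 1: pivot 3/55 → sign +
signature = (1, 1, 0)

Answer: (1, 1, 0)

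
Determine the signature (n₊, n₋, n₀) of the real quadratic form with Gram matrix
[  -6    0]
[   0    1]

step 0: pivot -6 → sign −
step 1: pivot 1 → sign +
signature = (1, 1, 0)

Answer: (1, 1, 0)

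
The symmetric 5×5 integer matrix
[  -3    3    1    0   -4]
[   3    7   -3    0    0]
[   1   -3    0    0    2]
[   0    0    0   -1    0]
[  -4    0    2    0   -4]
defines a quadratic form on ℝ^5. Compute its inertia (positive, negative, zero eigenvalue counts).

Answer: (1, 3, 1)

Derivation:
step 0: pivot -3 → sign −
step 1: pivot 10 → sign +
step 2: pivot -1/15 → sign −
step 3: pivot -1 → sign −
step 4: row/col 4 already zero → sign 0
signature = (1, 3, 1)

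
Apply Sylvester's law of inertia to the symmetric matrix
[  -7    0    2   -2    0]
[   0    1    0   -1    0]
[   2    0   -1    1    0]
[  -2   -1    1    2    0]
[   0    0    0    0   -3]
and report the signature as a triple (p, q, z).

step 0: pivot -7 → sign −
step 1: pivot 1 → sign +
step 2: pivot -3/7 → sign −
step 3: pivot 2 → sign +
step 4: pivot -3 → sign −
signature = (2, 3, 0)

Answer: (2, 3, 0)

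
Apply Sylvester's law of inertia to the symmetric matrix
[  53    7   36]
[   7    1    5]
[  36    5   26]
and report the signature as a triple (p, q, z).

step 0: pivot 53 → sign +
step 1: pivot 4/53 → sign +
step 2: pivot 3/4 → sign +
signature = (3, 0, 0)

Answer: (3, 0, 0)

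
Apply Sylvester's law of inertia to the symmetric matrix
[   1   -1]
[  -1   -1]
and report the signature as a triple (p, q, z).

Answer: (1, 1, 0)

Derivation:
step 0: pivot 1 → sign +
step 1: pivot -2 → sign −
signature = (1, 1, 0)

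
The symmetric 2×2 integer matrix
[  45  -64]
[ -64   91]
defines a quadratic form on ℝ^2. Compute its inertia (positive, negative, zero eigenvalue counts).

Answer: (1, 1, 0)

Derivation:
step 0: pivot 45 → sign +
step 1: pivot -1/45 → sign −
signature = (1, 1, 0)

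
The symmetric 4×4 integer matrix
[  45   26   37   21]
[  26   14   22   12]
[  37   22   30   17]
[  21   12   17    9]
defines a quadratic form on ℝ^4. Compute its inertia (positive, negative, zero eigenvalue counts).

step 0: pivot 45 → sign +
step 1: pivot -46/45 → sign −
step 2: pivot -1/23 → sign −
step 3: pivot 2 → sign +
signature = (2, 2, 0)

Answer: (2, 2, 0)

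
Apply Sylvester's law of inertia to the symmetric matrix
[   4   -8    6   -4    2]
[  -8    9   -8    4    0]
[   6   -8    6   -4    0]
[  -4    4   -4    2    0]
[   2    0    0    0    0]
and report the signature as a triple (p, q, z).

step 0: pivot 4 → sign +
step 1: pivot -7 → sign −
step 2: pivot -5/7 → sign −
step 3: pivot 2/5 → sign +
step 4: pivot 2 → sign +
signature = (3, 2, 0)

Answer: (3, 2, 0)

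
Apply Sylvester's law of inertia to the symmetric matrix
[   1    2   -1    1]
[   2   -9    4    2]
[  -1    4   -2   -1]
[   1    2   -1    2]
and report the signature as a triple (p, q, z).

step 0: pivot 1 → sign +
step 1: pivot -13 → sign −
step 2: pivot -3/13 → sign −
step 3: pivot 1 → sign +
signature = (2, 2, 0)

Answer: (2, 2, 0)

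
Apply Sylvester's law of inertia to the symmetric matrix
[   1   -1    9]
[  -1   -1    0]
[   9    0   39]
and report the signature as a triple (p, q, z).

Answer: (1, 2, 0)

Derivation:
step 0: pivot 1 → sign +
step 1: pivot -2 → sign −
step 2: pivot -3/2 → sign −
signature = (1, 2, 0)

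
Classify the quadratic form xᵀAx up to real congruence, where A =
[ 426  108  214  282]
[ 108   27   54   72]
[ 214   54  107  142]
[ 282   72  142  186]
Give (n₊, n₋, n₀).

step 0: pivot 426 → sign +
step 1: pivot -27/71 → sign −
step 2: pivot -1/3 → sign −
step 3: row/col 3 already zero → sign 0
signature = (1, 2, 1)

Answer: (1, 2, 1)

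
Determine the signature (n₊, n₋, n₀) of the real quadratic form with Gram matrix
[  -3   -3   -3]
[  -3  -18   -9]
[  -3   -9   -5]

step 0: pivot -3 → sign −
step 1: pivot -15 → sign −
step 2: pivot 2/5 → sign +
signature = (1, 2, 0)

Answer: (1, 2, 0)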